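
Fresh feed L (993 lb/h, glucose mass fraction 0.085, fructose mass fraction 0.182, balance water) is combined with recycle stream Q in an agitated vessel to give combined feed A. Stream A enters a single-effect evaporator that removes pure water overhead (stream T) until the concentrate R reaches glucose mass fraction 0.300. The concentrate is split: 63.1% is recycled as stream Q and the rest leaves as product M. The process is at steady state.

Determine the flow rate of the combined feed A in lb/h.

1474 lb/h

Overall glucose balance (none leaves overhead): glucose in fresh feed = glucose in product, i.e. 993×0.085 = (1−0.631)·R·0.300.
R = 84.405/(0.300×0.369) = 762.47 lb/h.
Recycle Q = 0.631×762.47 = 481.12 lb/h.
Combined feed A = 993 + 481.12 = 1474.1 lb/h.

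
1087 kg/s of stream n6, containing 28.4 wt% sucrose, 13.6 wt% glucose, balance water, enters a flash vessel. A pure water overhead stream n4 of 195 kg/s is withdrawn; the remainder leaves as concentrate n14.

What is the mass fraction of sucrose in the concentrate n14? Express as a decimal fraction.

0.3461

sucrose is not removed: 1087×0.284 = 308.71 kg/s of sucrose enters n14.
Concentrate = 1087 − 195 = 892 kg/s.
Mass fraction = 308.71/892 = 0.3461.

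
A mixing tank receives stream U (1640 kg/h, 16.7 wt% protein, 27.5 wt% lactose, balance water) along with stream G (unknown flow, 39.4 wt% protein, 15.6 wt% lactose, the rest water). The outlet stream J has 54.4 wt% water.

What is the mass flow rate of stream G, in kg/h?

244.3 kg/h

Let G be the unknown flow. Total out = 1640 + G.
water balance: 915.12 + 0.450·G = 0.544·(1640 + G)
(0.450 − 0.544)·G = 0.544×1640 − 915.12 = -22.96
G = -22.96 / -0.094 = 244.26 kg/h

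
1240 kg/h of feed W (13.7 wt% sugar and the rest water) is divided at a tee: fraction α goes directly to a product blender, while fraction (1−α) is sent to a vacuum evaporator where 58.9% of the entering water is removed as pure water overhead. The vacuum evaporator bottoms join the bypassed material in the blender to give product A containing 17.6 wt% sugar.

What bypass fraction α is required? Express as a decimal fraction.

All 1240×0.137 = 169.88 kg/h of sugar reaches A, so A = 169.88/0.176 = 965.23 kg/h and vapour = 274.77 kg/h.
The evaporator receives (1−α)·1240 of feed at 0.863 water and removes 0.589 of that water:
0.589×0.863×(1−α)×1240 = 274.77
(1−α) = 274.77/630.3 = 0.4359;  α = 0.5641.

0.564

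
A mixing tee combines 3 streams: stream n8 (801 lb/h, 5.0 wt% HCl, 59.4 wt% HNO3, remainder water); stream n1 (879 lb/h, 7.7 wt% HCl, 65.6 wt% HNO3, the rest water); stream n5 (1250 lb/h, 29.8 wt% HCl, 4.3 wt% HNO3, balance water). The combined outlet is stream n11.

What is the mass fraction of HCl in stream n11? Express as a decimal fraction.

0.164

Total flow out = 801 + 879 + 1250 = 2930 lb/h.
HCl in = 801×0.050 + 879×0.077 + 1250×0.298 = 480.23 lb/h.
HCl mass fraction in n11 = 480.23/2930 = 0.164.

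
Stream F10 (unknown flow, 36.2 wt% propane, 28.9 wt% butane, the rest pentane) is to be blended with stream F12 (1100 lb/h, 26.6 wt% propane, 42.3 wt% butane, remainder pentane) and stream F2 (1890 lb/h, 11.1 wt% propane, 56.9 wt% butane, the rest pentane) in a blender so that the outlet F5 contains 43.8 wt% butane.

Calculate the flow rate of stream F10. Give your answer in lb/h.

Let F10 be the unknown flow. Total out = 2990 + F10.
butane balance: 1540.7 + 0.289·F10 = 0.438·(2990 + F10)
(0.289 − 0.438)·F10 = 0.438×2990 − 1540.7 = -231.09
F10 = -231.09 / -0.149 = 1550.9 lb/h

1551 lb/h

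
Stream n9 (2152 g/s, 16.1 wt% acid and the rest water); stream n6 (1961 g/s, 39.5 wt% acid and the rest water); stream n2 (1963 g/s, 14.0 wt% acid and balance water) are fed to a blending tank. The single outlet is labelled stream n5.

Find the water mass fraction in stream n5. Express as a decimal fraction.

0.7703

Total flow out = 2152 + 1961 + 1963 = 6076 g/s.
water in = 2152×0.839 + 1961×0.605 + 1963×0.860 = 4680.1 g/s.
water mass fraction in n5 = 4680.1/6076 = 0.7703.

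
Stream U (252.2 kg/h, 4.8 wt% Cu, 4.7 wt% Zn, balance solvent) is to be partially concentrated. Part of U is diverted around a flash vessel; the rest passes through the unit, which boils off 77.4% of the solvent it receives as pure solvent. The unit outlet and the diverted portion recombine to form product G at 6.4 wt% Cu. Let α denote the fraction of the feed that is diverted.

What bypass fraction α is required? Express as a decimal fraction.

0.643

All 252.2×0.048 = 12.106 kg/h of Cu reaches G, so G = 12.106/0.064 = 189.15 kg/h and vapour = 63.05 kg/h.
The evaporator receives (1−α)·252.2 of feed at 0.905 solvent and removes 0.774 of that solvent:
0.774×0.905×(1−α)×252.2 = 63.05
(1−α) = 63.05/176.66 = 0.3569;  α = 0.6431.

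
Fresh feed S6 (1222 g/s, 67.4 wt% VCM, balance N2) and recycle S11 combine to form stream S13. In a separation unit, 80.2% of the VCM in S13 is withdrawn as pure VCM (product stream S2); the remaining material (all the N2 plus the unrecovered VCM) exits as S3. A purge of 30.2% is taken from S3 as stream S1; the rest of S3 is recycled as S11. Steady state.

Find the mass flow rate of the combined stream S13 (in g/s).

2275 g/s

N2 enters only via S6 and leaves only via the purge: 1222×0.326 = 0.302×(N2 in S3), and the separation unit passes all N2, so N2 in S13 = N2 in S3 = 1319.1 g/s.
VCM in S13: m_A = 1222×0.674 + (1−0.302)·(1−0.802)·m_A, so m_A = 823.63/0.8618 = 955.71 g/s.
S13 = 955.71 + 1319.1 = 2274.8 g/s.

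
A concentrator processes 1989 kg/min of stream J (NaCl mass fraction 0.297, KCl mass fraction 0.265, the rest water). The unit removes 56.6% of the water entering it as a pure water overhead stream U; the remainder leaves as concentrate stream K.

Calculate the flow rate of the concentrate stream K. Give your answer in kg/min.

1496 kg/min

water entering = 1989×0.438 = 871.18 kg/min; overhead removed = 0.566×871.18 = 493.09 kg/min.
Concentrate = 1989 − 493.09 = 1495.9 kg/min.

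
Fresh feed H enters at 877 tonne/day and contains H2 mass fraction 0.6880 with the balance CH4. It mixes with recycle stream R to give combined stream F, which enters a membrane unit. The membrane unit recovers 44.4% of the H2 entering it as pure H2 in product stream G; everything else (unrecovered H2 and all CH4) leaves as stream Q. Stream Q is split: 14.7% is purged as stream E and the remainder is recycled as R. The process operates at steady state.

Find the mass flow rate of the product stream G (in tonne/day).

509.6 tonne/day

H2 in F: m_A = 877×0.688 + (1−0.147)·(1−0.444)·m_A, so m_A = 603.38/0.5257 = 1147.7 tonne/day.
Product G = 0.444×1147.7 = 509.57 tonne/day.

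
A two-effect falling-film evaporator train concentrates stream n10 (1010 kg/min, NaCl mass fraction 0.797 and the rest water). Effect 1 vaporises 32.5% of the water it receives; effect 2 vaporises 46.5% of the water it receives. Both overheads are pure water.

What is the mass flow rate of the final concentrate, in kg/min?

879 kg/min

water in feed = 1010×0.203 = 205.03 kg/min.
After stage 1: water left = (1−0.325)×205.03 = 138.4; stream total = 943.37 kg/min.
After stage 2: water left = (1−0.465)×138.4 = 74.041; final concentrate = 879.01 kg/min.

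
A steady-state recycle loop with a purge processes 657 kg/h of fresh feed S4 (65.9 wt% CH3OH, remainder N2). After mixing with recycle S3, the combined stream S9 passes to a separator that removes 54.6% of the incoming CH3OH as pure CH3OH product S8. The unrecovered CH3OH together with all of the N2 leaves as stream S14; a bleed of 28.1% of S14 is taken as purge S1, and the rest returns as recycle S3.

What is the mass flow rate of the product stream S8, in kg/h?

351 kg/h

CH3OH in S9: m_A = 657×0.659 + (1−0.281)·(1−0.546)·m_A, so m_A = 432.96/0.6736 = 642.78 kg/h.
Product S8 = 0.546×642.78 = 350.96 kg/h.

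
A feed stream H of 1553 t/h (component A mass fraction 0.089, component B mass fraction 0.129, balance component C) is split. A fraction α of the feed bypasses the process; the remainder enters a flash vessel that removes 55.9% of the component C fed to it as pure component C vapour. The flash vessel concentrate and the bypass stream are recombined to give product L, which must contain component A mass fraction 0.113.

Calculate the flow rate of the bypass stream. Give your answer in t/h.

798.5 t/h

All 1553×0.089 = 138.22 t/h of component A reaches L, so L = 138.22/0.113 = 1223.2 t/h and vapour = 329.84 t/h.
The evaporator receives (1−α)·1553 of feed at 0.782 component C and removes 0.559 of that component C:
0.559×0.782×(1−α)×1553 = 329.84
(1−α) = 329.84/678.88 = 0.4859;  α = 0.5141.
Bypass flow = 0.5141×1553 = 798.45 t/h.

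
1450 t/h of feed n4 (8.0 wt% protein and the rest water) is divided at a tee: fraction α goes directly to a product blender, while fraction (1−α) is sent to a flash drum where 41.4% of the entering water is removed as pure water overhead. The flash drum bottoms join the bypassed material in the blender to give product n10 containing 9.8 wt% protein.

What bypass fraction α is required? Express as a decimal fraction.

All 1450×0.080 = 116 t/h of protein reaches n10, so n10 = 116/0.098 = 1183.7 t/h and vapour = 266.33 t/h.
The evaporator receives (1−α)·1450 of feed at 0.920 water and removes 0.414 of that water:
0.414×0.920×(1−α)×1450 = 266.33
(1−α) = 266.33/552.28 = 0.4822;  α = 0.5178.

0.518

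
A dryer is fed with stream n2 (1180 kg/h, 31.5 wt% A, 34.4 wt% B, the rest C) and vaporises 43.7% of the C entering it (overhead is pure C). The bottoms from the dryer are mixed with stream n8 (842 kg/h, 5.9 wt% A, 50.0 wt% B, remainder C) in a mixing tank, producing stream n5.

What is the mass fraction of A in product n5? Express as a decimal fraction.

Vapour removed = 0.437×0.341×1180 = 175.84 kg/h; concentrate = 1004.2 kg/h.
A reaching the mixer = 371.7 (from concentrate) + 842×0.059 = 421.38 kg/h.
Product flow = 1004.2 + 842 = 1846.2 kg/h; A fraction = 0.228.

0.228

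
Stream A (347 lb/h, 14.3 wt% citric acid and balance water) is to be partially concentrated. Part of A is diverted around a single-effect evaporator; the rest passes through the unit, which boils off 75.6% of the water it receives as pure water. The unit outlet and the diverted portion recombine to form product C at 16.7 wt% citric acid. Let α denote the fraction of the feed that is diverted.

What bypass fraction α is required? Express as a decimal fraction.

All 347×0.143 = 49.621 lb/h of citric acid reaches C, so C = 49.621/0.167 = 297.13 lb/h and vapour = 49.868 lb/h.
The evaporator receives (1−α)·347 of feed at 0.857 water and removes 0.756 of that water:
0.756×0.857×(1−α)×347 = 49.868
(1−α) = 49.868/224.82 = 0.2218;  α = 0.7782.

0.778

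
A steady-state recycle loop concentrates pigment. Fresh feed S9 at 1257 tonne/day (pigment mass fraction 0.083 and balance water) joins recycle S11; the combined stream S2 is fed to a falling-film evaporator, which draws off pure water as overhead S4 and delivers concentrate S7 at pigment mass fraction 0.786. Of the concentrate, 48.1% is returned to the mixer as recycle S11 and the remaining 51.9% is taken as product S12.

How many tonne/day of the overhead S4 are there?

1124 tonne/day

Overall pigment balance (none leaves overhead): pigment in fresh feed = pigment in product, i.e. 1257×0.083 = (1−0.481)·S7·0.786.
S7 = 104.33/(0.786×0.519) = 255.75 tonne/day.
Recycle S11 = 0.481×255.75 = 123.02 tonne/day.
Combined feed S2 = 1257 + 123.02 = 1380 tonne/day.
Overhead S4 = S2 − S7 = 1380 − 255.75 = 1124.3 tonne/day.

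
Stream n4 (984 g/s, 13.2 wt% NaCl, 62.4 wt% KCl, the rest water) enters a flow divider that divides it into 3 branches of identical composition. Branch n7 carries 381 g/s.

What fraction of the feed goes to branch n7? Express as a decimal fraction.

Fraction to n7 = 381/984 = 0.3872.

0.387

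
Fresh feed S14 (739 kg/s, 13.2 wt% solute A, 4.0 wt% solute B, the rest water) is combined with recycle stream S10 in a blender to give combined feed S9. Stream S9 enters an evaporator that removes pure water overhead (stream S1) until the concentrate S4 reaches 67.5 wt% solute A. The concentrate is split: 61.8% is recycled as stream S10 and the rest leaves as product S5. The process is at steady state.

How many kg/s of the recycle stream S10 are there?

Overall solute A balance (none leaves overhead): solute A in fresh feed = solute A in product, i.e. 739×0.132 = (1−0.618)·S4·0.675.
S4 = 97.548/(0.675×0.382) = 378.31 kg/s.
Recycle S10 = 0.618×378.31 = 233.8 kg/s.

233.8 kg/s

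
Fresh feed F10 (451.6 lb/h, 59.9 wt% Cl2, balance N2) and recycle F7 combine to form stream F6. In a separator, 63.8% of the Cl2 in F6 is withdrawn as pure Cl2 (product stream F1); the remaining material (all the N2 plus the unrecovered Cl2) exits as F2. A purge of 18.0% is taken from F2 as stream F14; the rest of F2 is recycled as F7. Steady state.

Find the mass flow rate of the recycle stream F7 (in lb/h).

939.2 lb/h

N2 enters only via F10 and leaves only via the purge: 451.6×0.401 = 0.180×(N2 in F2), and the separator passes all N2, so N2 in F6 = N2 in F2 = 1006.1 lb/h.
Cl2 in F6: m_A = 451.6×0.599 + (1−0.180)·(1−0.638)·m_A, so m_A = 270.51/0.7032 = 384.7 lb/h.
F2 = (1−0.638)×384.7 + 1006.1 = 1145.3 lb/h.
Recycle F7 = (1−0.180)×1145.3 = 939.17 lb/h.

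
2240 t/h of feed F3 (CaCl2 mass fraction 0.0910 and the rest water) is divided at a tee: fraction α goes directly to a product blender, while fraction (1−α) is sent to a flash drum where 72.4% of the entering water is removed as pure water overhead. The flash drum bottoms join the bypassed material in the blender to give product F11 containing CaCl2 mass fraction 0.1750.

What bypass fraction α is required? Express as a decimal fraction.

0.271

All 2240×0.091 = 203.84 t/h of CaCl2 reaches F11, so F11 = 203.84/0.175 = 1164.8 t/h and vapour = 1075.2 t/h.
The evaporator receives (1−α)·2240 of feed at 0.909 water and removes 0.724 of that water:
0.724×0.909×(1−α)×2240 = 1075.2
(1−α) = 1075.2/1474.2 = 0.7294;  α = 0.2706.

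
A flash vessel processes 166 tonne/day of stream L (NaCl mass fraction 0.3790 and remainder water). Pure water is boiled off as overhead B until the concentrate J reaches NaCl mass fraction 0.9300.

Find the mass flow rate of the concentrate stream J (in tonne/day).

67.65 tonne/day

NaCl is conserved: 166×0.379 = 62.914 tonne/day all reports to the concentrate.
Concentrate = 62.914/(target fraction) = 67.649 tonne/day.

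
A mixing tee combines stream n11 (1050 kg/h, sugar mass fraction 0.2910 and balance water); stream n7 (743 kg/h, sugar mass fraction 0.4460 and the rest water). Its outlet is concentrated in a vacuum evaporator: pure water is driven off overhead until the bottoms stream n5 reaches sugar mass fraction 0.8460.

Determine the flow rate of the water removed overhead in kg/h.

sugar entering = 1050×0.291 + 743×0.446 = 636.93 kg/h.
All sugar reports to n5, so n5 = 636.93/0.846 = 752.87 kg/h.
Total feed = 1793 kg/h; overhead = 1793 − 752.87 = 1040.1 kg/h.

1040 kg/h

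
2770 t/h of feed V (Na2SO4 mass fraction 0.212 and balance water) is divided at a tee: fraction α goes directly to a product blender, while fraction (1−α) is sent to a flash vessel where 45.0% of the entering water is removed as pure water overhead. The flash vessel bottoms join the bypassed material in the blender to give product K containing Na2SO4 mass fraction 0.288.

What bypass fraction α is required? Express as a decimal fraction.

0.256

All 2770×0.212 = 587.24 t/h of Na2SO4 reaches K, so K = 587.24/0.288 = 2039 t/h and vapour = 730.97 t/h.
The evaporator receives (1−α)·2770 of feed at 0.788 water and removes 0.450 of that water:
0.450×0.788×(1−α)×2770 = 730.97
(1−α) = 730.97/982.24 = 0.7442;  α = 0.2558.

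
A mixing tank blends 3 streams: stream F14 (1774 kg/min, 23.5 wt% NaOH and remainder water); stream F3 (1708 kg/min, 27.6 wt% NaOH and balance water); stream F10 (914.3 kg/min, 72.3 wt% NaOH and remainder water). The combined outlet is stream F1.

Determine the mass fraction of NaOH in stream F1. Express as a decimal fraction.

0.352

Total flow out = 1774 + 1708 + 914.3 = 4396.3 kg/min.
NaOH in = 1774×0.235 + 1708×0.276 + 914.3×0.723 = 1549.3 kg/min.
NaOH mass fraction in F1 = 1549.3/4396.3 = 0.352.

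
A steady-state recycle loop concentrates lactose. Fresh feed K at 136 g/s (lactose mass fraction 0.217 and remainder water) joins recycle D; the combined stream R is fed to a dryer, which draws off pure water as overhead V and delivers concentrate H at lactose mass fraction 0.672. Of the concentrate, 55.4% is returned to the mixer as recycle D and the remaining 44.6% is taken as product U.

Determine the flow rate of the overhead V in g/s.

Overall lactose balance (none leaves overhead): lactose in fresh feed = lactose in product, i.e. 136×0.217 = (1−0.554)·H·0.672.
H = 29.512/(0.672×0.446) = 98.468 g/s.
Recycle D = 0.554×98.468 = 54.551 g/s.
Combined feed R = 136 + 54.551 = 190.55 g/s.
Overhead V = R − H = 190.55 − 98.468 = 92.083 g/s.

92.08 g/s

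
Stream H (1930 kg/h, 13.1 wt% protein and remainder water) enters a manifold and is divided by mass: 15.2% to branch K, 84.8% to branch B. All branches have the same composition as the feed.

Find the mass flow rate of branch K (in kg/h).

293.4 kg/h

Branch K flow = 0.152×1930 = 293.36 kg/h.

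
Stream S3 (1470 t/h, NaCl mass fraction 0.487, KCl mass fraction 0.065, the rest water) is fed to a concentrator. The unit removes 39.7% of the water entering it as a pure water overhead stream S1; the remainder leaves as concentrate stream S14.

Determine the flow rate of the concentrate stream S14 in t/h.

water entering = 1470×0.448 = 658.56 t/h; overhead removed = 0.397×658.56 = 261.45 t/h.
Concentrate = 1470 − 261.45 = 1208.6 t/h.

1209 t/h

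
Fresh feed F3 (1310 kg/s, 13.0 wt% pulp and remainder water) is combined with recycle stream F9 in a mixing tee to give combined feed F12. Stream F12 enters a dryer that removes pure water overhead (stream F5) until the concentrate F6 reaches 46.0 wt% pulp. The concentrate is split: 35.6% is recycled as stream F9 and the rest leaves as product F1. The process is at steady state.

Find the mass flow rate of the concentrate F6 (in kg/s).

Overall pulp balance (none leaves overhead): pulp in fresh feed = pulp in product, i.e. 1310×0.130 = (1−0.356)·F6·0.460.
F6 = 170.3/(0.460×0.644) = 574.87 kg/s.

574.9 kg/s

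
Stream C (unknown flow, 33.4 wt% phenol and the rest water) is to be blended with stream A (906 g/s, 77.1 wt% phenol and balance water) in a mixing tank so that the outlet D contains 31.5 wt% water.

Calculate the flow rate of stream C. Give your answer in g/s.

222 g/s

Let C be the unknown flow. Total out = 906 + C.
water balance: 207.47 + 0.666·C = 0.315·(906 + C)
(0.666 − 0.315)·C = 0.315×906 − 207.47 = 77.916
C = 77.916 / 0.351 = 221.98 g/s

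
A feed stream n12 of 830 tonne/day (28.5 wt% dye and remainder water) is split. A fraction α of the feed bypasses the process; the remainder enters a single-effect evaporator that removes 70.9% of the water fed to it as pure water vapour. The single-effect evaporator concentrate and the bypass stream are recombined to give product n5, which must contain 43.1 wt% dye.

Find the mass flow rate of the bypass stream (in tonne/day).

All 830×0.285 = 236.55 tonne/day of dye reaches n5, so n5 = 236.55/0.431 = 548.84 tonne/day and vapour = 281.16 tonne/day.
The evaporator receives (1−α)·830 of feed at 0.715 water and removes 0.709 of that water:
0.709×0.715×(1−α)×830 = 281.16
(1−α) = 281.16/420.76 = 0.6682;  α = 0.3318.
Bypass flow = 0.3318×830 = 275.37 tonne/day.

275.4 tonne/day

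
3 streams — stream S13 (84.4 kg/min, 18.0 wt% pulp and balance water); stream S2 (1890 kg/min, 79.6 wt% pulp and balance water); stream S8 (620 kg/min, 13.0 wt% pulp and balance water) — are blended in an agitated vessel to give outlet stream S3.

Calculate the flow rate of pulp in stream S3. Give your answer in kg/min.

1600 kg/min

pulp out = pulp in = 84.4×0.180 + 1890×0.796 + 620×0.130 = 1600.2 kg/min.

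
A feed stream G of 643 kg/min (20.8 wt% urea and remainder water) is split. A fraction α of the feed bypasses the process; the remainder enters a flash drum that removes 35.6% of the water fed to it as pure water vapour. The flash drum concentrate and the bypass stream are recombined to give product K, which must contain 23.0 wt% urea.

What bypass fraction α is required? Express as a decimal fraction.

All 643×0.208 = 133.74 kg/min of urea reaches K, so K = 133.74/0.230 = 581.5 kg/min and vapour = 61.504 kg/min.
The evaporator receives (1−α)·643 of feed at 0.792 water and removes 0.356 of that water:
0.356×0.792×(1−α)×643 = 61.504
(1−α) = 61.504/181.3 = 0.3392;  α = 0.6608.

0.661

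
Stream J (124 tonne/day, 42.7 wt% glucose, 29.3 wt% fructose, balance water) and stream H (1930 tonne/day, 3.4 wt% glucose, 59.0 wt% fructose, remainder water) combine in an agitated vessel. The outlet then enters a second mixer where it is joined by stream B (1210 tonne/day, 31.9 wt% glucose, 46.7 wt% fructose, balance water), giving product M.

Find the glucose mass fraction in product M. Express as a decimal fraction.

Overall, product flow = 3264 tonne/day.
glucose in = 124×0.427 + 1930×0.034 + 1210×0.319 = 504.56 tonne/day.
glucose fraction in M = 0.1546.

0.1546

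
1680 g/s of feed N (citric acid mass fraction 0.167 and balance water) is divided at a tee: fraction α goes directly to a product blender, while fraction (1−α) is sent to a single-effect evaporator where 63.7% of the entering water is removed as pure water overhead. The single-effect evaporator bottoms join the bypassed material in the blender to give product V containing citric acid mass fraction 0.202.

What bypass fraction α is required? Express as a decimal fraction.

0.673

All 1680×0.167 = 280.56 g/s of citric acid reaches V, so V = 280.56/0.202 = 1388.9 g/s and vapour = 291.09 g/s.
The evaporator receives (1−α)·1680 of feed at 0.833 water and removes 0.637 of that water:
0.637×0.833×(1−α)×1680 = 291.09
(1−α) = 291.09/891.44 = 0.3265;  α = 0.6735.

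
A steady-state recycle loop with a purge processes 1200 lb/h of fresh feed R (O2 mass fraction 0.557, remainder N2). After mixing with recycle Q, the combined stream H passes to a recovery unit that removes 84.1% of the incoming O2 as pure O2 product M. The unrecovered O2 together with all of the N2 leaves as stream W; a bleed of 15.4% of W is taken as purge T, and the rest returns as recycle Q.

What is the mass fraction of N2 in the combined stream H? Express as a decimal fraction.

0.817

N2 enters only via R and leaves only via the purge: 1200×0.443 = 0.154×(N2 in W), and the recovery unit passes all N2, so N2 in H = N2 in W = 3451.9 lb/h.
O2 in H: m_A = 1200×0.557 + (1−0.154)·(1−0.841)·m_A, so m_A = 668.4/0.8655 = 772.28 lb/h.
H = 772.28 + 3451.9 = 4224.2 lb/h.
N2 fraction in H = 3451.9/4224.2 = 0.817.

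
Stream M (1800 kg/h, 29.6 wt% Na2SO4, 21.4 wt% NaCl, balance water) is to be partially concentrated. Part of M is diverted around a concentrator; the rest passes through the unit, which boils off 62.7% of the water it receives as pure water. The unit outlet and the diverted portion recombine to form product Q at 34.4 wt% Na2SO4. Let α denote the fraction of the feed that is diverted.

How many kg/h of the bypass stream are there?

All 1800×0.296 = 532.8 kg/h of Na2SO4 reaches Q, so Q = 532.8/0.344 = 1548.8 kg/h and vapour = 251.16 kg/h.
The evaporator receives (1−α)·1800 of feed at 0.490 water and removes 0.627 of that water:
0.627×0.490×(1−α)×1800 = 251.16
(1−α) = 251.16/553.01 = 0.4542;  α = 0.5458.
Bypass flow = 0.5458×1800 = 982.49 kg/h.

982.5 kg/h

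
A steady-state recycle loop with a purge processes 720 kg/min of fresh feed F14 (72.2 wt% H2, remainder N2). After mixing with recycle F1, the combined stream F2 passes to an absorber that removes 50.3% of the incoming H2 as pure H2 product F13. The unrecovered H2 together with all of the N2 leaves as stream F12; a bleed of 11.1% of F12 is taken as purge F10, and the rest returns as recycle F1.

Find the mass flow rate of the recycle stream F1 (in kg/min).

2015 kg/min

N2 enters only via F14 and leaves only via the purge: 720×0.278 = 0.111×(N2 in F12), and the absorber passes all N2, so N2 in F2 = N2 in F12 = 1803.2 kg/min.
H2 in F2: m_A = 720×0.722 + (1−0.111)·(1−0.503)·m_A, so m_A = 519.84/0.5582 = 931.33 kg/min.
F12 = (1−0.503)×931.33 + 1803.2 = 2266.1 kg/min.
Recycle F1 = (1−0.111)×2266.1 = 2014.6 kg/min.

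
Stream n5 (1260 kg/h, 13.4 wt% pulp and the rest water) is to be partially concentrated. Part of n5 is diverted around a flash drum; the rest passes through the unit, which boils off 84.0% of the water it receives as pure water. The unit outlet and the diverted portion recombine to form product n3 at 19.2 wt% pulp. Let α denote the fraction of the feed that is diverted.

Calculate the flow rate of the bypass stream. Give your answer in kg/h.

736.8 kg/h

All 1260×0.134 = 168.84 kg/h of pulp reaches n3, so n3 = 168.84/0.192 = 879.38 kg/h and vapour = 380.62 kg/h.
The evaporator receives (1−α)·1260 of feed at 0.866 water and removes 0.840 of that water:
0.840×0.866×(1−α)×1260 = 380.62
(1−α) = 380.62/916.57 = 0.4153;  α = 0.5847.
Bypass flow = 0.5847×1260 = 736.76 kg/h.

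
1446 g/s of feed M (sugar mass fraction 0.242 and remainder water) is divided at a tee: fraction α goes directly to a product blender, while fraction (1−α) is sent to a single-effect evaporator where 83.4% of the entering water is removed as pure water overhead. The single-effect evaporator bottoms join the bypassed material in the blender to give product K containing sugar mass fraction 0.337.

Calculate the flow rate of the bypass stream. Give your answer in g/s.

All 1446×0.242 = 349.93 g/s of sugar reaches K, so K = 349.93/0.337 = 1038.4 g/s and vapour = 407.63 g/s.
The evaporator receives (1−α)·1446 of feed at 0.758 water and removes 0.834 of that water:
0.834×0.758×(1−α)×1446 = 407.63
(1−α) = 407.63/914.12 = 0.4459;  α = 0.5541.
Bypass flow = 0.5541×1446 = 801.2 g/s.

801.2 g/s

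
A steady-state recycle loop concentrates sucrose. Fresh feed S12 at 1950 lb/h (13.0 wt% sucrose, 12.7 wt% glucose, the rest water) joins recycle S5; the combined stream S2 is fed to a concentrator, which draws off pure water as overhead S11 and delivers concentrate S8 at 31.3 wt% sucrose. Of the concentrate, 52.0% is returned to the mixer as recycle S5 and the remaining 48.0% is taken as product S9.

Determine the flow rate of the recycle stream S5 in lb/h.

877.4 lb/h

Overall sucrose balance (none leaves overhead): sucrose in fresh feed = sucrose in product, i.e. 1950×0.130 = (1−0.520)·S8·0.313.
S8 = 253.5/(0.313×0.480) = 1687.3 lb/h.
Recycle S5 = 0.520×1687.3 = 877.4 lb/h.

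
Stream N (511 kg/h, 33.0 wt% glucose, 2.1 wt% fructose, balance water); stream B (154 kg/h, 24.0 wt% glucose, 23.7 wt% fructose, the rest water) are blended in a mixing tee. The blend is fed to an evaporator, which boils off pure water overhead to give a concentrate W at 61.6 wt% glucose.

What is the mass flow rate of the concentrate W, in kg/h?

333.8 kg/h

glucose entering = 511×0.330 + 154×0.240 = 205.59 kg/h.
All glucose reports to W, so W = 205.59/0.616 = 333.75 kg/h.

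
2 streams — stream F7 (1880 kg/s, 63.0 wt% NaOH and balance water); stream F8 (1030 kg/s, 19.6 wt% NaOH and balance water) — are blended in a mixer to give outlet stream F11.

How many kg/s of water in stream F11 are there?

1524 kg/s

water out = water in = 1880×0.370 + 1030×0.804 = 1523.7 kg/s.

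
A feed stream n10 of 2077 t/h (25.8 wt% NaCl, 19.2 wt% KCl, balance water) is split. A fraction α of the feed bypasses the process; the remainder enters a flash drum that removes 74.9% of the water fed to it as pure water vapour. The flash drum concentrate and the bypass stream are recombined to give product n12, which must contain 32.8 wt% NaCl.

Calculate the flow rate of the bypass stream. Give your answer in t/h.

All 2077×0.258 = 535.87 t/h of NaCl reaches n12, so n12 = 535.87/0.328 = 1633.7 t/h and vapour = 443.26 t/h.
The evaporator receives (1−α)·2077 of feed at 0.550 water and removes 0.749 of that water:
0.749×0.550×(1−α)×2077 = 443.26
(1−α) = 443.26/855.62 = 0.5181;  α = 0.4819.
Bypass flow = 0.4819×2077 = 1001 t/h.

1001 t/h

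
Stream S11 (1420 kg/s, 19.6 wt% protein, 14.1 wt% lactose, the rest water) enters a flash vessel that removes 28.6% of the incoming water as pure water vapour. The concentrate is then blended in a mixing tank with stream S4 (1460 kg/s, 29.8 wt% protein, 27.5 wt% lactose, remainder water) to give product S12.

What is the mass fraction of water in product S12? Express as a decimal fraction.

Vapour removed = 0.286×0.663×1420 = 269.26 kg/s; concentrate = 1150.7 kg/s.
water reaching the mixer = 672.2 (from concentrate) + 1460×0.427 = 1295.6 kg/s.
Product flow = 1150.7 + 1460 = 2610.7 kg/s; water fraction = 0.4963.

0.4963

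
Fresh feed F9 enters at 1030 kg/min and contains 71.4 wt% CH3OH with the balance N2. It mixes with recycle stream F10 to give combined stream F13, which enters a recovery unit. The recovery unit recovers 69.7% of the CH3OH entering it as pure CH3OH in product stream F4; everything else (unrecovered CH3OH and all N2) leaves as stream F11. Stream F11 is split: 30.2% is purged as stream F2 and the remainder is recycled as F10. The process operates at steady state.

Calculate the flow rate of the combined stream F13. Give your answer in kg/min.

N2 enters only via F9 and leaves only via the purge: 1030×0.286 = 0.302×(N2 in F11), and the recovery unit passes all N2, so N2 in F13 = N2 in F11 = 975.43 kg/min.
CH3OH in F13: m_A = 1030×0.714 + (1−0.302)·(1−0.697)·m_A, so m_A = 735.42/0.7885 = 932.68 kg/min.
F13 = 932.68 + 975.43 = 1908.1 kg/min.

1908 kg/min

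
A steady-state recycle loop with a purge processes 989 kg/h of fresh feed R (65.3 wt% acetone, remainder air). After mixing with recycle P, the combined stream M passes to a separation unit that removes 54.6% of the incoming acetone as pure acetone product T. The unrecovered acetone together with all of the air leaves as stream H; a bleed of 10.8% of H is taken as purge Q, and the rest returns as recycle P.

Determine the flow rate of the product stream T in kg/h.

acetone in M: m_A = 989×0.653 + (1−0.108)·(1−0.546)·m_A, so m_A = 645.82/0.5950 = 1085.3 kg/h.
Product T = 0.546×1085.3 = 592.6 kg/h.

592.6 kg/h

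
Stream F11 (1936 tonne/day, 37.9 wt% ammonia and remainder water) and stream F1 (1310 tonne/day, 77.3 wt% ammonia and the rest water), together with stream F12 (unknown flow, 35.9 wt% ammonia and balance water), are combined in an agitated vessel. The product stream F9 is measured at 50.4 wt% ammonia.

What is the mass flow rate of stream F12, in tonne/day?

761.3 tonne/day

Let F12 be the unknown flow. Total out = 3246 + F12.
ammonia balance: 1746.4 + 0.359·F12 = 0.504·(3246 + F12)
(0.359 − 0.504)·F12 = 0.504×3246 − 1746.4 = -110.39
F12 = -110.39 / -0.145 = 761.31 tonne/day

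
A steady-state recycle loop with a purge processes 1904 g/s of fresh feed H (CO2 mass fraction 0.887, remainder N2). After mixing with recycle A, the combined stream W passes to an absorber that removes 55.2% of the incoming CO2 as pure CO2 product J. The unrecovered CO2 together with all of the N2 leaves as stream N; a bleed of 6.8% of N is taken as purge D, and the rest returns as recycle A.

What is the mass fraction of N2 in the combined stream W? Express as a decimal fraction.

0.522

N2 enters only via H and leaves only via the purge: 1904×0.113 = 0.068×(N2 in N), and the absorber passes all N2, so N2 in W = N2 in N = 3164 g/s.
CO2 in W: m_A = 1904×0.887 + (1−0.068)·(1−0.552)·m_A, so m_A = 1688.8/0.5825 = 2899.5 g/s.
W = 2899.5 + 3164 = 6063.5 g/s.
N2 fraction in W = 3164/6063.5 = 0.522.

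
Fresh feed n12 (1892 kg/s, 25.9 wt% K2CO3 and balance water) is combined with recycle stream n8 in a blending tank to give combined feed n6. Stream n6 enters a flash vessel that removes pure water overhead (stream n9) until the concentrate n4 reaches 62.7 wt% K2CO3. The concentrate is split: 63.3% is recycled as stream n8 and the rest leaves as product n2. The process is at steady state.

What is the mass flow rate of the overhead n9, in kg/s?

1110 kg/s

Overall K2CO3 balance (none leaves overhead): K2CO3 in fresh feed = K2CO3 in product, i.e. 1892×0.259 = (1−0.633)·n4·0.627.
n4 = 490.03/(0.627×0.367) = 2129.5 kg/s.
Recycle n8 = 0.633×2129.5 = 1348 kg/s.
Combined feed n6 = 1892 + 1348 = 3240 kg/s.
Overhead n9 = n6 − n4 = 3240 − 2129.5 = 1110.5 kg/s.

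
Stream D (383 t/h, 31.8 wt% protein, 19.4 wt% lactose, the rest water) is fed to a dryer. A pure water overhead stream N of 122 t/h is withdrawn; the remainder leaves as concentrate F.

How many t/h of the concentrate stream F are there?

Concentrate = 383 − 122 = 261 t/h.

261 t/h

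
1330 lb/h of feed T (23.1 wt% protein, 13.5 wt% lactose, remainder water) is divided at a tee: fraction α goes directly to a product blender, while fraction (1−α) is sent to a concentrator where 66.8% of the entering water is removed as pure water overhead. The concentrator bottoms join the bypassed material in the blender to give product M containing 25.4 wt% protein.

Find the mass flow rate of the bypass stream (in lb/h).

1046 lb/h

All 1330×0.231 = 307.23 lb/h of protein reaches M, so M = 307.23/0.254 = 1209.6 lb/h and vapour = 120.43 lb/h.
The evaporator receives (1−α)·1330 of feed at 0.634 water and removes 0.668 of that water:
0.668×0.634×(1−α)×1330 = 120.43
(1−α) = 120.43/563.27 = 0.2138;  α = 0.7862.
Bypass flow = 0.7862×1330 = 1045.6 lb/h.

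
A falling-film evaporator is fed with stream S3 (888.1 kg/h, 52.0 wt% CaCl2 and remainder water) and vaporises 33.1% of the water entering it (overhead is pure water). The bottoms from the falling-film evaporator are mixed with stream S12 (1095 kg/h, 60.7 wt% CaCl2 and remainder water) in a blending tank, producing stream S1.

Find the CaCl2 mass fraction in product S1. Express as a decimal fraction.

Vapour removed = 0.331×0.480×888.1 = 141.1 kg/h; concentrate = 747 kg/h.
CaCl2 reaching the mixer = 461.81 (from concentrate) + 1095×0.607 = 1126.5 kg/h.
Product flow = 747 + 1095 = 1842 kg/h; CaCl2 fraction = 0.6116.

0.6116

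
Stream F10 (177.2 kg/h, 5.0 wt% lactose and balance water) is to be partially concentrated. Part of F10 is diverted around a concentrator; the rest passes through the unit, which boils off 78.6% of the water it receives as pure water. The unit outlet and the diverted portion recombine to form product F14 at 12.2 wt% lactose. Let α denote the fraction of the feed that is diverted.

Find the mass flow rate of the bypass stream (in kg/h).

All 177.2×0.050 = 8.86 kg/h of lactose reaches F14, so F14 = 8.86/0.122 = 72.623 kg/h and vapour = 104.58 kg/h.
The evaporator receives (1−α)·177.2 of feed at 0.950 water and removes 0.786 of that water:
0.786×0.950×(1−α)×177.2 = 104.58
(1−α) = 104.58/132.32 = 0.7904;  α = 0.2096.
Bypass flow = 0.2096×177.2 = 37.148 kg/h.

37.15 kg/h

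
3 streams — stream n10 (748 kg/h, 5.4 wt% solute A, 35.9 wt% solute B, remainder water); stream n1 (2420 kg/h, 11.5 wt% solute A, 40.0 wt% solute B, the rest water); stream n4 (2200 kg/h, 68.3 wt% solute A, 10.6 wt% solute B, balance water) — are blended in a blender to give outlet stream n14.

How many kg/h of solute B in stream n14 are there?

1470 kg/h

solute B out = solute B in = 748×0.359 + 2420×0.400 + 2200×0.106 = 1469.7 kg/h.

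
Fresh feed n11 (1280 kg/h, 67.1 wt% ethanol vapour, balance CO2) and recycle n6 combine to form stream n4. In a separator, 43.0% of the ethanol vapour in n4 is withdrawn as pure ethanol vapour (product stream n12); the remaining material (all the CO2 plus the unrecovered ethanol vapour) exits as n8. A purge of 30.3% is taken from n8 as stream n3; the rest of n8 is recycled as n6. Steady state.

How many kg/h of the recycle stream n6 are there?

CO2 enters only via n11 and leaves only via the purge: 1280×0.329 = 0.303×(CO2 in n8), and the separator passes all CO2, so CO2 in n4 = CO2 in n8 = 1389.8 kg/h.
ethanol vapour in n4: m_A = 1280×0.671 + (1−0.303)·(1−0.430)·m_A, so m_A = 858.88/0.6027 = 1425 kg/h.
n8 = (1−0.430)×1425 + 1389.8 = 2202.1 kg/h.
Recycle n6 = (1−0.303)×2202.1 = 1534.9 kg/h.

1535 kg/h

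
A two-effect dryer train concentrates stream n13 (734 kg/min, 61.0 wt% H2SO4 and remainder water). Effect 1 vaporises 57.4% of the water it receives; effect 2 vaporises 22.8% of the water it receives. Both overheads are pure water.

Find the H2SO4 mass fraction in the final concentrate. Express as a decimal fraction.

0.8263

water in feed = 734×0.390 = 286.26 kg/min.
After stage 1: water left = (1−0.574)×286.26 = 121.95; stream total = 569.69 kg/min.
After stage 2: water left = (1−0.228)×121.95 = 94.143; final concentrate = 541.88 kg/min.
H2SO4 fraction = 447.74/541.88 = 0.8263.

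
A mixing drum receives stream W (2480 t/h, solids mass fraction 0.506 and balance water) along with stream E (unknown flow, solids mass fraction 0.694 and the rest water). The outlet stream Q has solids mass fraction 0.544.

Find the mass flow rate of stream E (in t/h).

628.3 t/h

Let E be the unknown flow. Total out = 2480 + E.
solids balance: 1254.9 + 0.694·E = 0.544·(2480 + E)
(0.694 − 0.544)·E = 0.544×2480 − 1254.9 = 94.24
E = 94.24 / 0.150 = 628.27 t/h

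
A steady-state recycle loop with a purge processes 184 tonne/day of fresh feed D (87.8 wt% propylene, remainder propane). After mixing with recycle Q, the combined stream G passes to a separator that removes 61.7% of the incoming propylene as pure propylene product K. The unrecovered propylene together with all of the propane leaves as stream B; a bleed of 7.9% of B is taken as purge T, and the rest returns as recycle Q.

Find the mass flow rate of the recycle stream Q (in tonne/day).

propane enters only via D and leaves only via the purge: 184×0.122 = 0.079×(propane in B), and the separator passes all propane, so propane in G = propane in B = 284.15 tonne/day.
propylene in G: m_A = 184×0.878 + (1−0.079)·(1−0.617)·m_A, so m_A = 161.55/0.6473 = 249.59 tonne/day.
B = (1−0.617)×249.59 + 284.15 = 379.75 tonne/day.
Recycle Q = (1−0.079)×379.75 = 349.75 tonne/day.

349.7 tonne/day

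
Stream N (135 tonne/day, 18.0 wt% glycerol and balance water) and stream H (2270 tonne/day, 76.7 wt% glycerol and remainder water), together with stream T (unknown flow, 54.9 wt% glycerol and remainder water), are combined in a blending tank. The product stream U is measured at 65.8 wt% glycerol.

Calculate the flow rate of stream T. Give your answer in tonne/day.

Let T be the unknown flow. Total out = 2405 + T.
glycerol balance: 1765.4 + 0.549·T = 0.658·(2405 + T)
(0.549 − 0.658)·T = 0.658×2405 − 1765.4 = -182.9
T = -182.9 / -0.109 = 1678 tonne/day

1678 tonne/day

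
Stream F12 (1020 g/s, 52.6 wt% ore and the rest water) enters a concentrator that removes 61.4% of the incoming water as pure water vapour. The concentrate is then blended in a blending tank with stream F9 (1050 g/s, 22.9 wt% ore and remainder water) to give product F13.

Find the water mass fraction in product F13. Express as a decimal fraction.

Vapour removed = 0.614×0.474×1020 = 296.86 g/s; concentrate = 723.14 g/s.
water reaching the mixer = 186.62 (from concentrate) + 1050×0.771 = 996.17 g/s.
Product flow = 723.14 + 1050 = 1773.1 g/s; water fraction = 0.562.

0.562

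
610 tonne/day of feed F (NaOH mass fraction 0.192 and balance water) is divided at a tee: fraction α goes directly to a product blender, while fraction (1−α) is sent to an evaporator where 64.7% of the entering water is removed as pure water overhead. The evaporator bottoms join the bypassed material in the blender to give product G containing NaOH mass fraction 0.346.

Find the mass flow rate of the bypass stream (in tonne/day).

All 610×0.192 = 117.12 tonne/day of NaOH reaches G, so G = 117.12/0.346 = 338.5 tonne/day and vapour = 271.5 tonne/day.
The evaporator receives (1−α)·610 of feed at 0.808 water and removes 0.647 of that water:
0.647×0.808×(1−α)×610 = 271.5
(1−α) = 271.5/318.89 = 0.8514;  α = 0.1486.
Bypass flow = 0.1486×610 = 90.652 tonne/day.

90.65 tonne/day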